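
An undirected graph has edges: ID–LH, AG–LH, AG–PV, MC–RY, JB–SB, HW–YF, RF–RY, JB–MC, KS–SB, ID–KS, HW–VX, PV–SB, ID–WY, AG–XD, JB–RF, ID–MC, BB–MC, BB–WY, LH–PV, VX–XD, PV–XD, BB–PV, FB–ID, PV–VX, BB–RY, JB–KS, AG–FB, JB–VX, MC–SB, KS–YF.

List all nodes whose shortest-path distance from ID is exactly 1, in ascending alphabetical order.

Level 0: ID
Level 1: FB, KS, LH, MC, WY
Level 2: AG, BB, JB, PV, RY, SB, YF
Level 3: HW, RF, VX, XD

FB, KS, LH, MC, WY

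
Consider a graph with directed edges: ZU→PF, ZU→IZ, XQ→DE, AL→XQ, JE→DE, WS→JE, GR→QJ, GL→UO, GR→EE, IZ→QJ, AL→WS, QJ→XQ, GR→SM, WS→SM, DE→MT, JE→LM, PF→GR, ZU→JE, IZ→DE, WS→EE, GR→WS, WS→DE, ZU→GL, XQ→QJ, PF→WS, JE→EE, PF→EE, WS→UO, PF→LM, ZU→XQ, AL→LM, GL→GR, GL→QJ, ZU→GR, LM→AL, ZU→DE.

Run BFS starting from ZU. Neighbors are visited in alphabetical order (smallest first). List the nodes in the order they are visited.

ZU, DE, GL, GR, IZ, JE, PF, XQ, MT, QJ, UO, EE, SM, WS, LM, AL

Visit ZU; enqueue DE, GL, GR, IZ, JE, PF, XQ → queue [DE, GL, GR, IZ, JE, PF, XQ]
Visit DE; enqueue MT → queue [GL, GR, IZ, JE, PF, XQ, MT]
Visit GL; enqueue QJ, UO → queue [GR, IZ, JE, PF, XQ, MT, QJ, UO]
Visit GR; enqueue EE, SM, WS → queue [IZ, JE, PF, XQ, MT, QJ, UO, EE, SM, WS]
Visit IZ → queue [JE, PF, XQ, MT, QJ, UO, EE, SM, WS]
Visit JE; enqueue LM → queue [PF, XQ, MT, QJ, UO, EE, SM, WS, LM]
Visit PF → queue [XQ, MT, QJ, UO, EE, SM, WS, LM]
Visit XQ → queue [MT, QJ, UO, EE, SM, WS, LM]
Visit MT → queue [QJ, UO, EE, SM, WS, LM]
Visit QJ → queue [UO, EE, SM, WS, LM]
Visit UO → queue [EE, SM, WS, LM]
Visit EE → queue [SM, WS, LM]
Visit SM → queue [WS, LM]
Visit WS → queue [LM]
Visit LM; enqueue AL → queue [AL]
Visit AL → queue []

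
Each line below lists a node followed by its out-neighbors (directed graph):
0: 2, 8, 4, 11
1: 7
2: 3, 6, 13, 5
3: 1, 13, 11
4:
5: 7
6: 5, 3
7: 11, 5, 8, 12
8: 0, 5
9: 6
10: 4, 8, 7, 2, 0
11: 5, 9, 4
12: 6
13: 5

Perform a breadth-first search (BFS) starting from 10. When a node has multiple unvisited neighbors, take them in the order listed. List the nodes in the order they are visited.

Visit 10; enqueue 4, 8, 7, 2, 0 → queue [4, 8, 7, 2, 0]
Visit 4 → queue [8, 7, 2, 0]
Visit 8; enqueue 5 → queue [7, 2, 0, 5]
Visit 7; enqueue 11, 12 → queue [2, 0, 5, 11, 12]
Visit 2; enqueue 3, 6, 13 → queue [0, 5, 11, 12, 3, 6, 13]
Visit 0 → queue [5, 11, 12, 3, 6, 13]
Visit 5 → queue [11, 12, 3, 6, 13]
Visit 11; enqueue 9 → queue [12, 3, 6, 13, 9]
Visit 12 → queue [3, 6, 13, 9]
Visit 3; enqueue 1 → queue [6, 13, 9, 1]
Visit 6 → queue [13, 9, 1]
Visit 13 → queue [9, 1]
Visit 9 → queue [1]
Visit 1 → queue []

10 -> 4 -> 8 -> 7 -> 2 -> 0 -> 5 -> 11 -> 12 -> 3 -> 6 -> 13 -> 9 -> 1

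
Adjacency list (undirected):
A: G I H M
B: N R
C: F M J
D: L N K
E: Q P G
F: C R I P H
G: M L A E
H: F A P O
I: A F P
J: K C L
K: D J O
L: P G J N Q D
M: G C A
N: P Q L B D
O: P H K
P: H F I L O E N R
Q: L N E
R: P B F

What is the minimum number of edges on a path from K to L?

Level 0: K
Level 1: D, J, O
Level 2: C, H, L, N, P
Level 3: A, B, E, F, G, I, M, Q, R
L first appears at level 2.

2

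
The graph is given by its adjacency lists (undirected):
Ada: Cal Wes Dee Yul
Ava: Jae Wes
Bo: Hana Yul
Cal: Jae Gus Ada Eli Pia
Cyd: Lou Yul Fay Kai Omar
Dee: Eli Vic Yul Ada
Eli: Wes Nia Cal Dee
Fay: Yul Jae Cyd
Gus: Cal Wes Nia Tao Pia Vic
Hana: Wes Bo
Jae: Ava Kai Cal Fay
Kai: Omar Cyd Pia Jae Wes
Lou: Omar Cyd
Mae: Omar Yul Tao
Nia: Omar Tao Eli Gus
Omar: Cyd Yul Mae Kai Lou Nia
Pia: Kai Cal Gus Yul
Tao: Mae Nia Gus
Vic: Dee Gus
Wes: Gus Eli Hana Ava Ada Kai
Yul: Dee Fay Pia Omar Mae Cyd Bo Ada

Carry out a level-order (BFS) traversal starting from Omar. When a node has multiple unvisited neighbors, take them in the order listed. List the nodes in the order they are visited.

Omar Cyd Yul Mae Kai Lou Nia Fay Dee Pia Bo Ada Tao Jae Wes Eli Gus Vic Cal Hana Ava

Visit Omar; enqueue Cyd, Yul, Mae, Kai, Lou, Nia → queue [Cyd, Yul, Mae, Kai, Lou, Nia]
Visit Cyd; enqueue Fay → queue [Yul, Mae, Kai, Lou, Nia, Fay]
Visit Yul; enqueue Dee, Pia, Bo, Ada → queue [Mae, Kai, Lou, Nia, Fay, Dee, Pia, Bo, Ada]
Visit Mae; enqueue Tao → queue [Kai, Lou, Nia, Fay, Dee, Pia, Bo, Ada, Tao]
Visit Kai; enqueue Jae, Wes → queue [Lou, Nia, Fay, Dee, Pia, Bo, Ada, Tao, Jae, Wes]
Visit Lou → queue [Nia, Fay, Dee, Pia, Bo, Ada, Tao, Jae, Wes]
Visit Nia; enqueue Eli, Gus → queue [Fay, Dee, Pia, Bo, Ada, Tao, Jae, Wes, Eli, Gus]
Visit Fay → queue [Dee, Pia, Bo, Ada, Tao, Jae, Wes, Eli, Gus]
Visit Dee; enqueue Vic → queue [Pia, Bo, Ada, Tao, Jae, Wes, Eli, Gus, Vic]
Visit Pia; enqueue Cal → queue [Bo, Ada, Tao, Jae, Wes, Eli, Gus, Vic, Cal]
Visit Bo; enqueue Hana → queue [Ada, Tao, Jae, Wes, Eli, Gus, Vic, Cal, Hana]
Visit Ada → queue [Tao, Jae, Wes, Eli, Gus, Vic, Cal, Hana]
Visit Tao → queue [Jae, Wes, Eli, Gus, Vic, Cal, Hana]
Visit Jae; enqueue Ava → queue [Wes, Eli, Gus, Vic, Cal, Hana, Ava]
Visit Wes → queue [Eli, Gus, Vic, Cal, Hana, Ava]
Visit Eli → queue [Gus, Vic, Cal, Hana, Ava]
Visit Gus → queue [Vic, Cal, Hana, Ava]
Visit Vic → queue [Cal, Hana, Ava]
Visit Cal → queue [Hana, Ava]
Visit Hana → queue [Ava]
Visit Ava → queue []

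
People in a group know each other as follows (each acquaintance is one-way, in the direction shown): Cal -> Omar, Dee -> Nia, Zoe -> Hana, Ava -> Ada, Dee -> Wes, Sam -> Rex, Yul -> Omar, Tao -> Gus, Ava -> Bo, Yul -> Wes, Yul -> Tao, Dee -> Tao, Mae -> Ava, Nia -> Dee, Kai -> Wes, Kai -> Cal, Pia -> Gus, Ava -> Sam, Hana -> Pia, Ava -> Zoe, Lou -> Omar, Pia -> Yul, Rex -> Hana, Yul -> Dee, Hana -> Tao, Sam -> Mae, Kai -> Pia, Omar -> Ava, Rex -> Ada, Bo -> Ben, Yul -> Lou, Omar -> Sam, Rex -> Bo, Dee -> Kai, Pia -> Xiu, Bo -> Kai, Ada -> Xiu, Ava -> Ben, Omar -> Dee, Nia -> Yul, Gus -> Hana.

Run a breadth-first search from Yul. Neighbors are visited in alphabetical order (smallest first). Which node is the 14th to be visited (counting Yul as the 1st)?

Ada

Visit Yul; enqueue Dee, Lou, Omar, Tao, Wes → queue [Dee, Lou, Omar, Tao, Wes]
Visit Dee; enqueue Kai, Nia → queue [Lou, Omar, Tao, Wes, Kai, Nia]
Visit Lou → queue [Omar, Tao, Wes, Kai, Nia]
Visit Omar; enqueue Ava, Sam → queue [Tao, Wes, Kai, Nia, Ava, Sam]
Visit Tao; enqueue Gus → queue [Wes, Kai, Nia, Ava, Sam, Gus]
Visit Wes → queue [Kai, Nia, Ava, Sam, Gus]
Visit Kai; enqueue Cal, Pia → queue [Nia, Ava, Sam, Gus, Cal, Pia]
Visit Nia → queue [Ava, Sam, Gus, Cal, Pia]
Visit Ava; enqueue Ada, Ben, Bo, Zoe → queue [Sam, Gus, Cal, Pia, Ada, Ben, Bo, Zoe]
Visit Sam; enqueue Mae, Rex → queue [Gus, Cal, Pia, Ada, Ben, Bo, Zoe, Mae, Rex]
Visit Gus; enqueue Hana → queue [Cal, Pia, Ada, Ben, Bo, Zoe, Mae, Rex, Hana]
Visit Cal → queue [Pia, Ada, Ben, Bo, Zoe, Mae, Rex, Hana]
Visit Pia; enqueue Xiu → queue [Ada, Ben, Bo, Zoe, Mae, Rex, Hana, Xiu]
Visit Ada → queue [Ben, Bo, Zoe, Mae, Rex, Hana, Xiu]
Visit Ben → queue [Bo, Zoe, Mae, Rex, Hana, Xiu]
Visit Bo → queue [Zoe, Mae, Rex, Hana, Xiu]
Visit Zoe → queue [Mae, Rex, Hana, Xiu]
Visit Mae → queue [Rex, Hana, Xiu]
Visit Rex → queue [Hana, Xiu]
Visit Hana → queue [Xiu]
Visit Xiu → queue []

Visit order: Yul, Dee, Lou, Omar, Tao, Wes, Kai, Nia, Ava, Sam, Gus, Cal, Pia, Ada, Ben, Bo, Zoe, Mae, Rex, Hana, Xiu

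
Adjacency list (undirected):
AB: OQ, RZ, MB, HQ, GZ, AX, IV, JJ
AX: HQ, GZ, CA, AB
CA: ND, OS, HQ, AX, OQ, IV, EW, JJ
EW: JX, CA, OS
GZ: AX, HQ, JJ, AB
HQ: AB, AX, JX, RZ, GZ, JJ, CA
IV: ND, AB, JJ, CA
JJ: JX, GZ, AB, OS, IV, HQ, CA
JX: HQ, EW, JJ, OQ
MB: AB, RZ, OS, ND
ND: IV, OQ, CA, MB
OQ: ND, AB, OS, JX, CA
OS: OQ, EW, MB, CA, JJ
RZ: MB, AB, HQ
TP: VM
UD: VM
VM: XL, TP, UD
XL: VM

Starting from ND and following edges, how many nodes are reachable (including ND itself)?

BFS from ND visits: ND, OQ, MB, IV, CA, OS, JX, AB, RZ, JJ, HQ, EW, AX, GZ
Reachable nodes: 14 of 18 total.

14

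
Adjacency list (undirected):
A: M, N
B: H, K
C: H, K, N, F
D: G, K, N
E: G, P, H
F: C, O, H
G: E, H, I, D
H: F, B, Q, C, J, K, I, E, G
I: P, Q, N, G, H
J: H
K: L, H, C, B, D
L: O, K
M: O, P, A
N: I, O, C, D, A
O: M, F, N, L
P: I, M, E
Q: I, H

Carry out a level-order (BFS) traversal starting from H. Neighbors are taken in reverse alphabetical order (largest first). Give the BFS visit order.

H, Q, K, J, I, G, F, E, C, B, L, D, P, N, O, M, A

Visit H; enqueue Q, K, J, I, G, F, E, C, B → queue [Q, K, J, I, G, F, E, C, B]
Visit Q → queue [K, J, I, G, F, E, C, B]
Visit K; enqueue L, D → queue [J, I, G, F, E, C, B, L, D]
Visit J → queue [I, G, F, E, C, B, L, D]
Visit I; enqueue P, N → queue [G, F, E, C, B, L, D, P, N]
Visit G → queue [F, E, C, B, L, D, P, N]
Visit F; enqueue O → queue [E, C, B, L, D, P, N, O]
Visit E → queue [C, B, L, D, P, N, O]
Visit C → queue [B, L, D, P, N, O]
Visit B → queue [L, D, P, N, O]
Visit L → queue [D, P, N, O]
Visit D → queue [P, N, O]
Visit P; enqueue M → queue [N, O, M]
Visit N; enqueue A → queue [O, M, A]
Visit O → queue [M, A]
Visit M → queue [A]
Visit A → queue []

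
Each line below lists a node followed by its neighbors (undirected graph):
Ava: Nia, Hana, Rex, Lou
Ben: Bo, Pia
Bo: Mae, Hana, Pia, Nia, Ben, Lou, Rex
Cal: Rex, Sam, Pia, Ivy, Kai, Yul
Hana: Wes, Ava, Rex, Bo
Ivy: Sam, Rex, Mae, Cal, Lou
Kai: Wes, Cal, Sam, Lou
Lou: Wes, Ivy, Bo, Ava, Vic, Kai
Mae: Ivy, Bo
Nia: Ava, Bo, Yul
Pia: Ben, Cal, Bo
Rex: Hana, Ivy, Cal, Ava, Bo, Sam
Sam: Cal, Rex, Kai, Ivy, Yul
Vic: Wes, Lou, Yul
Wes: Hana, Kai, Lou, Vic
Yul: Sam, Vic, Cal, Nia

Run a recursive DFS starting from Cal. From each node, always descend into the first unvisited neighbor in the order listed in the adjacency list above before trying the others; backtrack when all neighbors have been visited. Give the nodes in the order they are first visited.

Cal, Rex, Hana, Wes, Kai, Sam, Ivy, Mae, Bo, Pia, Ben, Nia, Ava, Lou, Vic, Yul

Visit Cal
Cal → Rex
Rex → Hana
Hana → Wes
Wes → Kai
Kai → Sam
Sam → Ivy
Ivy → Mae
Mae → Bo
Bo → Pia
Pia → Ben
Bo → Nia
Nia → Ava
Ava → Lou
Lou → Vic
Vic → Yul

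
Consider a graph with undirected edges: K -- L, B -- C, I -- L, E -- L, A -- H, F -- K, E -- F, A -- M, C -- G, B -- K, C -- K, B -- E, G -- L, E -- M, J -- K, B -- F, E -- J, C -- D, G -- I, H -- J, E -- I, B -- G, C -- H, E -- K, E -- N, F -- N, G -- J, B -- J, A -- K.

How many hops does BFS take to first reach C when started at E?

2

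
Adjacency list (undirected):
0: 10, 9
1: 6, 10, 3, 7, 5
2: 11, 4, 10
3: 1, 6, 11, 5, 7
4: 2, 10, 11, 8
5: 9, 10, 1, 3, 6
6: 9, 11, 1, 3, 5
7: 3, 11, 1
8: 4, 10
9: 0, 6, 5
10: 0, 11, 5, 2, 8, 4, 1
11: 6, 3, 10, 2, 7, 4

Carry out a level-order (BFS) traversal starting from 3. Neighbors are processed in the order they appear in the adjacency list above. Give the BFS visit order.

3 1 6 11 5 7 10 9 2 4 0 8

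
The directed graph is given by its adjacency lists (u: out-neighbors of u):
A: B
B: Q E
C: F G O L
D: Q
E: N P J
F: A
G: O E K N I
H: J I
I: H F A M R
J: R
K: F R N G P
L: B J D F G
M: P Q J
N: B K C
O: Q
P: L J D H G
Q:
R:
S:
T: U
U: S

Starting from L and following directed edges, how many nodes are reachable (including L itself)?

18

BFS from L visits: L, J, G, F, D, B, R, O, N, K, I, E, A, Q, C, P, M, H
Reachable nodes: 18 of 21 total.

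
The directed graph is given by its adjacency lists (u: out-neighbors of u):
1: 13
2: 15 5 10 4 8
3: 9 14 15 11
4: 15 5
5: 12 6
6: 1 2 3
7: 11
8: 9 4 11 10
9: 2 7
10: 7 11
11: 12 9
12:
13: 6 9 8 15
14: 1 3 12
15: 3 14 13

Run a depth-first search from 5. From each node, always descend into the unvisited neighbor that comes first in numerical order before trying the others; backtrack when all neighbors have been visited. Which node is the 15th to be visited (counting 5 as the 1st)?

Visit 5
5 → 6
6 → 1
1 → 13
13 → 8
8 → 4
4 → 15
15 → 3
3 → 9
9 → 2
2 → 10
10 → 7
7 → 11
11 → 12
3 → 14

Visit order: 5, 6, 1, 13, 8, 4, 15, 3, 9, 2, 10, 7, 11, 12, 14

14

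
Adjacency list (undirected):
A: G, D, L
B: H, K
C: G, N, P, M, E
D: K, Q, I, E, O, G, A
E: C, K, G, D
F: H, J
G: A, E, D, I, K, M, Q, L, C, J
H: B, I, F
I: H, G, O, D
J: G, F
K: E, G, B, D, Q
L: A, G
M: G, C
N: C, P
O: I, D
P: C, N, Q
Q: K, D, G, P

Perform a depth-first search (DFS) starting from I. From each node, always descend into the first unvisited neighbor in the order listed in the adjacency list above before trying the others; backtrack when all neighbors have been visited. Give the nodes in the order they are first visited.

I, H, B, K, E, C, G, A, D, Q, P, N, O, L, M, J, F

Visit I
I → H
H → B
B → K
K → E
E → C
C → G
G → A
A → D
D → Q
Q → P
P → N
D → O
A → L
G → M
G → J
J → F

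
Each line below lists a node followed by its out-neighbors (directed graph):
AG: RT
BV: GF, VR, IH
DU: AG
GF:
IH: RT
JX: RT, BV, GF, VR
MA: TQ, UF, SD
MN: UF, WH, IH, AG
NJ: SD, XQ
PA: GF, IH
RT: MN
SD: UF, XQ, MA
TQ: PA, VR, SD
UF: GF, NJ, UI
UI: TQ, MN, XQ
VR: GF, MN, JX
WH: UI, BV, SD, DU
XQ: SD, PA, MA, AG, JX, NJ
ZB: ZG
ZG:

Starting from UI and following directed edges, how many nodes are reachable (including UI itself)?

BFS from UI visits: UI, TQ, MN, XQ, PA, VR, SD, UF, WH, IH, AG, MA, JX, NJ, GF, BV, DU, RT
Reachable nodes: 18 of 20 total.

18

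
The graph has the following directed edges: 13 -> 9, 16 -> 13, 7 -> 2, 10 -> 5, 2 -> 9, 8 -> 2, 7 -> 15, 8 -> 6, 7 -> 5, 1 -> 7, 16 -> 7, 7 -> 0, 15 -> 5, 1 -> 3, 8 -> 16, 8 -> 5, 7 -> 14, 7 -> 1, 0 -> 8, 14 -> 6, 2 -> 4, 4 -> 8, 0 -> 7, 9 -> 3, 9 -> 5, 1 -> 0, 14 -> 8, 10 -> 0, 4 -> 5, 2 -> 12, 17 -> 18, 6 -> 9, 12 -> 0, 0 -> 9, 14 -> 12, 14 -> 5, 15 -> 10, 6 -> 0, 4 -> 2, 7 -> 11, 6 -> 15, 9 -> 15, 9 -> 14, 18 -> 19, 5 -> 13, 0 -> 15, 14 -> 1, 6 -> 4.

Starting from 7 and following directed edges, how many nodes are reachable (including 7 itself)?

17

BFS from 7 visits: 7, 15, 14, 11, 5, 2, 1, 0, 10, 12, 8, 6, 13, 9, 4, 3, 16
Reachable nodes: 17 of 20 total.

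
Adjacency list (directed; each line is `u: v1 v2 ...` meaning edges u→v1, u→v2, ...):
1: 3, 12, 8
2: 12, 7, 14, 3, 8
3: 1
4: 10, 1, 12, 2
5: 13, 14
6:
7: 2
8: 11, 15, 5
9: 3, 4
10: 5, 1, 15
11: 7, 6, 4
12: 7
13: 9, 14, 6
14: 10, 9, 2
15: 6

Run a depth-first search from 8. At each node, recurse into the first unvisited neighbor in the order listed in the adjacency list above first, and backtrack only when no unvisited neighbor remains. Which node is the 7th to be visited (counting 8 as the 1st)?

Visit 8
8 → 11
11 → 7
7 → 2
2 → 12
2 → 14
14 → 10
10 → 5
5 → 13
13 → 9
9 → 3
3 → 1
9 → 4
13 → 6
10 → 15

Visit order: 8, 11, 7, 2, 12, 14, 10, 5, 13, 9, 3, 1, 4, 6, 15

10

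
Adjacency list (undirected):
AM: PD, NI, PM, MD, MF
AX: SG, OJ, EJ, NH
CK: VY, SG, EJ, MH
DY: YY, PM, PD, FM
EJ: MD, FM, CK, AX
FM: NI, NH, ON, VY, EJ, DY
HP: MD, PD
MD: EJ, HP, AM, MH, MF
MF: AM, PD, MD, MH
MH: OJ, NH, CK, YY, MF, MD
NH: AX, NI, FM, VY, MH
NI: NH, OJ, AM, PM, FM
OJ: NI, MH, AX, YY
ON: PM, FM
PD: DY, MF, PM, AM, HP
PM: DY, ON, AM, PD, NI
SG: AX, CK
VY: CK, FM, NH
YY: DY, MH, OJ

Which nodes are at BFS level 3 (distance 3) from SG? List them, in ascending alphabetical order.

Level 0: SG
Level 1: AX, CK
Level 2: EJ, MH, NH, OJ, VY
Level 3: FM, MD, MF, NI, YY
Level 4: AM, DY, HP, ON, PD, PM

FM, MD, MF, NI, YY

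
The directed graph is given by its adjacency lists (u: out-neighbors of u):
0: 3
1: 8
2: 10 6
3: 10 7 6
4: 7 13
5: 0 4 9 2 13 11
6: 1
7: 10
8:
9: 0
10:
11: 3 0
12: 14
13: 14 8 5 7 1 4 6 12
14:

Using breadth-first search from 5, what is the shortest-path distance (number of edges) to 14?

Level 0: 5
Level 1: 0, 2, 4, 9, 11, 13
Level 2: 1, 3, 6, 7, 8, 10, 12, 14
14 first appears at level 2.

2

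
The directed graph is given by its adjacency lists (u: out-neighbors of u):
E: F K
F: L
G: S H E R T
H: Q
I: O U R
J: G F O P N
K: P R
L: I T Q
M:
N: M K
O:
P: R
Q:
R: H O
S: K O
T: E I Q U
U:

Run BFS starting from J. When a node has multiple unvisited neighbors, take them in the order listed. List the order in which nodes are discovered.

J → G → F → O → P → N → S → H → E → R → T → L → M → K → Q → I → U

Visit J; enqueue G, F, O, P, N → queue [G, F, O, P, N]
Visit G; enqueue S, H, E, R, T → queue [F, O, P, N, S, H, E, R, T]
Visit F; enqueue L → queue [O, P, N, S, H, E, R, T, L]
Visit O → queue [P, N, S, H, E, R, T, L]
Visit P → queue [N, S, H, E, R, T, L]
Visit N; enqueue M, K → queue [S, H, E, R, T, L, M, K]
Visit S → queue [H, E, R, T, L, M, K]
Visit H; enqueue Q → queue [E, R, T, L, M, K, Q]
Visit E → queue [R, T, L, M, K, Q]
Visit R → queue [T, L, M, K, Q]
Visit T; enqueue I, U → queue [L, M, K, Q, I, U]
Visit L → queue [M, K, Q, I, U]
Visit M → queue [K, Q, I, U]
Visit K → queue [Q, I, U]
Visit Q → queue [I, U]
Visit I → queue [U]
Visit U → queue []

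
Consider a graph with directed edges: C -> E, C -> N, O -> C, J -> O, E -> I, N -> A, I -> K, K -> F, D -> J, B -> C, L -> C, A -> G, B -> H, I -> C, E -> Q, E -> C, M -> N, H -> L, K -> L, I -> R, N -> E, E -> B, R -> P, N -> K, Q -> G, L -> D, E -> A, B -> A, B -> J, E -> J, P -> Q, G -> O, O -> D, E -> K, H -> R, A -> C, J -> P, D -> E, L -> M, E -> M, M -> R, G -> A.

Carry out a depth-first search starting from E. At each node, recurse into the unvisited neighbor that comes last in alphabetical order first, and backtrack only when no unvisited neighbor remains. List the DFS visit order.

E -> Q -> G -> O -> D -> J -> P -> C -> N -> K -> L -> M -> R -> F -> A -> I -> B -> H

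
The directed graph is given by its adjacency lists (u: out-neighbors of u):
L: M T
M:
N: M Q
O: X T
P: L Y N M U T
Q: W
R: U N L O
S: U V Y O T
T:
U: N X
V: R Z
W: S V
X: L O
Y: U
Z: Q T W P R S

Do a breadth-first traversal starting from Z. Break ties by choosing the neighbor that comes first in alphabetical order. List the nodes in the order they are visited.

Visit Z; enqueue P, Q, R, S, T, W → queue [P, Q, R, S, T, W]
Visit P; enqueue L, M, N, U, Y → queue [Q, R, S, T, W, L, M, N, U, Y]
Visit Q → queue [R, S, T, W, L, M, N, U, Y]
Visit R; enqueue O → queue [S, T, W, L, M, N, U, Y, O]
Visit S; enqueue V → queue [T, W, L, M, N, U, Y, O, V]
Visit T → queue [W, L, M, N, U, Y, O, V]
Visit W → queue [L, M, N, U, Y, O, V]
Visit L → queue [M, N, U, Y, O, V]
Visit M → queue [N, U, Y, O, V]
Visit N → queue [U, Y, O, V]
Visit U; enqueue X → queue [Y, O, V, X]
Visit Y → queue [O, V, X]
Visit O → queue [V, X]
Visit V → queue [X]
Visit X → queue []

Z → P → Q → R → S → T → W → L → M → N → U → Y → O → V → X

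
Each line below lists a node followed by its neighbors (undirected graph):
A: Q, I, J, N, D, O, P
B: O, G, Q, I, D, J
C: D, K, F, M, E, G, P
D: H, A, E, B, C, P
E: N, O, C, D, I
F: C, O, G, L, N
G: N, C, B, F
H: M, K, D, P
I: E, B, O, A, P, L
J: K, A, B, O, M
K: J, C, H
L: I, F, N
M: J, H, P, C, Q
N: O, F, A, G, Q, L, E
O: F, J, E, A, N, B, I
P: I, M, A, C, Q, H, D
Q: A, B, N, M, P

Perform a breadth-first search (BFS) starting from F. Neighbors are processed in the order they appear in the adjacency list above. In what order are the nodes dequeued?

Visit F; enqueue C, O, G, L, N → queue [C, O, G, L, N]
Visit C; enqueue D, K, M, E, P → queue [O, G, L, N, D, K, M, E, P]
Visit O; enqueue J, A, B, I → queue [G, L, N, D, K, M, E, P, J, A, B, I]
Visit G → queue [L, N, D, K, M, E, P, J, A, B, I]
Visit L → queue [N, D, K, M, E, P, J, A, B, I]
Visit N; enqueue Q → queue [D, K, M, E, P, J, A, B, I, Q]
Visit D; enqueue H → queue [K, M, E, P, J, A, B, I, Q, H]
Visit K → queue [M, E, P, J, A, B, I, Q, H]
Visit M → queue [E, P, J, A, B, I, Q, H]
Visit E → queue [P, J, A, B, I, Q, H]
Visit P → queue [J, A, B, I, Q, H]
Visit J → queue [A, B, I, Q, H]
Visit A → queue [B, I, Q, H]
Visit B → queue [I, Q, H]
Visit I → queue [Q, H]
Visit Q → queue [H]
Visit H → queue []

F C O G L N D K M E P J A B I Q H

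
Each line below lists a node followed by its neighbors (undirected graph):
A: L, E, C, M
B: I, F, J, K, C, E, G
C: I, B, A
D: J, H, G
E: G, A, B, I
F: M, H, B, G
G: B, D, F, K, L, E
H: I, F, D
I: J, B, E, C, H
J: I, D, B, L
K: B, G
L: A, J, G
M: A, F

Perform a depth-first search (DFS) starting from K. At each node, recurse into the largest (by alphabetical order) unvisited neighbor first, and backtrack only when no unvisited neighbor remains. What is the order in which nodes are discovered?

K, G, L, J, I, H, F, M, A, E, B, C, D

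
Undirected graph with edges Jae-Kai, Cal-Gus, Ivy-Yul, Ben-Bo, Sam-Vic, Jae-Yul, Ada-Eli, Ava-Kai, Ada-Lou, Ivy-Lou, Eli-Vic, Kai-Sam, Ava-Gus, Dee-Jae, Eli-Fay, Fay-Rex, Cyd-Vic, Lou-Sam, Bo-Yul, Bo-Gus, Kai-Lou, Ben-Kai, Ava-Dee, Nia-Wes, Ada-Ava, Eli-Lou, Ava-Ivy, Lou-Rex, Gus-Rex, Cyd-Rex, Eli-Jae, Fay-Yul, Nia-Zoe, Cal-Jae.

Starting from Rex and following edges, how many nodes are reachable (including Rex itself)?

18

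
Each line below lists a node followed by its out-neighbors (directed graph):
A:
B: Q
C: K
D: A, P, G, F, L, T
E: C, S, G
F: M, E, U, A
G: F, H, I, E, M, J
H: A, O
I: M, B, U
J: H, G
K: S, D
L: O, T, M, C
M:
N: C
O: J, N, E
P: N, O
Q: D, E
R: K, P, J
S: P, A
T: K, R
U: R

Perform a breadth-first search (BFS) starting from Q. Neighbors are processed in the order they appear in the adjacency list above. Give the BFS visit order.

Q -> D -> E -> A -> P -> G -> F -> L -> T -> C -> S -> N -> O -> H -> I -> M -> J -> U -> K -> R -> B

Visit Q; enqueue D, E → queue [D, E]
Visit D; enqueue A, P, G, F, L, T → queue [E, A, P, G, F, L, T]
Visit E; enqueue C, S → queue [A, P, G, F, L, T, C, S]
Visit A → queue [P, G, F, L, T, C, S]
Visit P; enqueue N, O → queue [G, F, L, T, C, S, N, O]
Visit G; enqueue H, I, M, J → queue [F, L, T, C, S, N, O, H, I, M, J]
Visit F; enqueue U → queue [L, T, C, S, N, O, H, I, M, J, U]
Visit L → queue [T, C, S, N, O, H, I, M, J, U]
Visit T; enqueue K, R → queue [C, S, N, O, H, I, M, J, U, K, R]
Visit C → queue [S, N, O, H, I, M, J, U, K, R]
Visit S → queue [N, O, H, I, M, J, U, K, R]
Visit N → queue [O, H, I, M, J, U, K, R]
Visit O → queue [H, I, M, J, U, K, R]
Visit H → queue [I, M, J, U, K, R]
Visit I; enqueue B → queue [M, J, U, K, R, B]
Visit M → queue [J, U, K, R, B]
Visit J → queue [U, K, R, B]
Visit U → queue [K, R, B]
Visit K → queue [R, B]
Visit R → queue [B]
Visit B → queue []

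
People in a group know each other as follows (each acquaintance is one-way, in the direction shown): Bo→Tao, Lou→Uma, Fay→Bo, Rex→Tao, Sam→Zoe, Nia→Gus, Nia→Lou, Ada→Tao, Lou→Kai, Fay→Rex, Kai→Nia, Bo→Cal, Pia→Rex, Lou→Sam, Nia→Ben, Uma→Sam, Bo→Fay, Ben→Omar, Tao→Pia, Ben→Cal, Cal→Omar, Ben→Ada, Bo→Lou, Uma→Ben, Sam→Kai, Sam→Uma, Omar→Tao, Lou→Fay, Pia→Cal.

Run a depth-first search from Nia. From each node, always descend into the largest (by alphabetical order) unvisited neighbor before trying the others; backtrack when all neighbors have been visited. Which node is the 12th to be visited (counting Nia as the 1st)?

Visit Nia
Nia → Lou
Lou → Uma
Uma → Sam
Sam → Zoe
Sam → Kai
Uma → Ben
Ben → Omar
Omar → Tao
Tao → Pia
Pia → Rex
Pia → Cal
Ben → Ada
Lou → Fay
Fay → Bo
Nia → Gus

Visit order: Nia, Lou, Uma, Sam, Zoe, Kai, Ben, Omar, Tao, Pia, Rex, Cal, Ada, Fay, Bo, Gus

Cal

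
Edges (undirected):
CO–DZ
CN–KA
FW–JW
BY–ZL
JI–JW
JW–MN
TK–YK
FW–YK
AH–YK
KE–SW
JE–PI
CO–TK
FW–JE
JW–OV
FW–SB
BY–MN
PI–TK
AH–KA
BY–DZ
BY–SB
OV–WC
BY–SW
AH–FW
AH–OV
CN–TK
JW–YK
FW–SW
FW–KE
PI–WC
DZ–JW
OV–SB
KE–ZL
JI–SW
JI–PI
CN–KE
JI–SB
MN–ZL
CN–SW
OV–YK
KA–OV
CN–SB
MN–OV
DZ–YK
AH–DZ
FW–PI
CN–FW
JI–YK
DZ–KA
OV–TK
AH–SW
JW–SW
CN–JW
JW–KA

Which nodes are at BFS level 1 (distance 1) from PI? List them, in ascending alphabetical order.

Level 0: PI
Level 1: FW, JE, JI, TK, WC
Level 2: AH, CN, CO, JW, KE, OV, SB, SW, YK
Level 3: BY, DZ, KA, MN, ZL

FW, JE, JI, TK, WC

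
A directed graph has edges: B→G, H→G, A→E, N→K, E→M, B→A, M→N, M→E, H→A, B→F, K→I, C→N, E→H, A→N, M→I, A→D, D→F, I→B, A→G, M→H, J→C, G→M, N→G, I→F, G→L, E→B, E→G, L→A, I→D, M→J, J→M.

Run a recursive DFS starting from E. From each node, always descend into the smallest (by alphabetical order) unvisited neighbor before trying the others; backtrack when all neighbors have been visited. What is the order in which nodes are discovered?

E → B → A → D → F → G → L → M → H → I → J → C → N → K

Visit E
E → B
B → A
A → D
D → F
A → G
G → L
G → M
M → H
M → I
M → J
J → C
C → N
N → K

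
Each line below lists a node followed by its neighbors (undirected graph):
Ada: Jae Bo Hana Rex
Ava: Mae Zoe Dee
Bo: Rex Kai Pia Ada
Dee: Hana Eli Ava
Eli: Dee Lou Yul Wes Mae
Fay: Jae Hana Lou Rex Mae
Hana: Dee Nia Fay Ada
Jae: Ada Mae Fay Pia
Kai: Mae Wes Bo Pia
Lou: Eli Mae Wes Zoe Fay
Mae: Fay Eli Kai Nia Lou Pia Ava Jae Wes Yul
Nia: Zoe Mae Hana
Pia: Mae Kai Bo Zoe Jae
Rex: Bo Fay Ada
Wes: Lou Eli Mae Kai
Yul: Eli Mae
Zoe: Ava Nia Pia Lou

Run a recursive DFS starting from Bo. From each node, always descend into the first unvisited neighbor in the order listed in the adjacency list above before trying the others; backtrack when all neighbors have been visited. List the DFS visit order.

Visit Bo
Bo → Rex
Rex → Fay
Fay → Jae
Jae → Ada
Ada → Hana
Hana → Dee
Dee → Eli
Eli → Lou
Lou → Mae
Mae → Kai
Kai → Wes
Kai → Pia
Pia → Zoe
Zoe → Ava
Zoe → Nia
Mae → Yul

Bo Rex Fay Jae Ada Hana Dee Eli Lou Mae Kai Wes Pia Zoe Ava Nia Yul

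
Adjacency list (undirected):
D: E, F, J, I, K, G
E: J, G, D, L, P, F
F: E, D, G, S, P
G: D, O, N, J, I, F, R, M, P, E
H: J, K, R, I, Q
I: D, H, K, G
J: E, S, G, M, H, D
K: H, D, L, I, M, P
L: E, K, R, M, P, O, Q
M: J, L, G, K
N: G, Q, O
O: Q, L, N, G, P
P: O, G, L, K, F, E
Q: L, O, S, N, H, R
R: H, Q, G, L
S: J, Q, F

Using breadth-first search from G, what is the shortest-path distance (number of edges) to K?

2

Level 0: G
Level 1: D, E, F, I, J, M, N, O, P, R
Level 2: H, K, L, Q, S
K first appears at level 2.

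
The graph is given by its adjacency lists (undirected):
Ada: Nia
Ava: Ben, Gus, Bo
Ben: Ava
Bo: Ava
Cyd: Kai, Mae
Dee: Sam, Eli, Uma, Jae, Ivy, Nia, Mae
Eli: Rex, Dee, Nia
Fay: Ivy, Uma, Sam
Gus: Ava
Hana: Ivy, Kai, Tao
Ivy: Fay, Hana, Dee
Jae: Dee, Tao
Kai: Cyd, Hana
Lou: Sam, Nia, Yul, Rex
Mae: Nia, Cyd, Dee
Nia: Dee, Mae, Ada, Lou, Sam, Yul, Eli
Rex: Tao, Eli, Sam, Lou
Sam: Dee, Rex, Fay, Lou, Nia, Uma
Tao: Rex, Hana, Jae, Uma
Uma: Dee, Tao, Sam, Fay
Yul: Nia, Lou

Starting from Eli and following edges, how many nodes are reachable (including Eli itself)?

BFS from Eli visits: Eli, Rex, Dee, Nia, Tao, Sam, Lou, Uma, Jae, Ivy, Mae, Ada, Yul, Hana, Fay, Cyd, Kai
Reachable nodes: 17 of 21 total.

17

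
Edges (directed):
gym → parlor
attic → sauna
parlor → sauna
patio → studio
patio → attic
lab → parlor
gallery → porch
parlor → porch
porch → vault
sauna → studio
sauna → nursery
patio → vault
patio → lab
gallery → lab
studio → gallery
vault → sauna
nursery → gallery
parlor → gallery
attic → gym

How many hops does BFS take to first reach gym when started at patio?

Level 0: patio
Level 1: attic, lab, studio, vault
Level 2: gallery, gym, parlor, sauna
Level 3: nursery, porch
gym first appears at level 2.

2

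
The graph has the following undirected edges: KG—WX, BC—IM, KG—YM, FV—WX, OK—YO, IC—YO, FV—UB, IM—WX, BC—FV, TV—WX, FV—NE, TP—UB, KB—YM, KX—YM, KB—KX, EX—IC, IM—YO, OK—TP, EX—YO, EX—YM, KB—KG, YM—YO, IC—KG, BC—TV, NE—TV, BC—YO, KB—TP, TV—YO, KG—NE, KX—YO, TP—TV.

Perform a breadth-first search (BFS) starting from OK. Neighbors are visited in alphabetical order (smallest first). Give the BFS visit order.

OK -> TP -> YO -> KB -> TV -> UB -> BC -> EX -> IC -> IM -> KX -> YM -> KG -> NE -> WX -> FV

Visit OK; enqueue TP, YO → queue [TP, YO]
Visit TP; enqueue KB, TV, UB → queue [YO, KB, TV, UB]
Visit YO; enqueue BC, EX, IC, IM, KX, YM → queue [KB, TV, UB, BC, EX, IC, IM, KX, YM]
Visit KB; enqueue KG → queue [TV, UB, BC, EX, IC, IM, KX, YM, KG]
Visit TV; enqueue NE, WX → queue [UB, BC, EX, IC, IM, KX, YM, KG, NE, WX]
Visit UB; enqueue FV → queue [BC, EX, IC, IM, KX, YM, KG, NE, WX, FV]
Visit BC → queue [EX, IC, IM, KX, YM, KG, NE, WX, FV]
Visit EX → queue [IC, IM, KX, YM, KG, NE, WX, FV]
Visit IC → queue [IM, KX, YM, KG, NE, WX, FV]
Visit IM → queue [KX, YM, KG, NE, WX, FV]
Visit KX → queue [YM, KG, NE, WX, FV]
Visit YM → queue [KG, NE, WX, FV]
Visit KG → queue [NE, WX, FV]
Visit NE → queue [WX, FV]
Visit WX → queue [FV]
Visit FV → queue []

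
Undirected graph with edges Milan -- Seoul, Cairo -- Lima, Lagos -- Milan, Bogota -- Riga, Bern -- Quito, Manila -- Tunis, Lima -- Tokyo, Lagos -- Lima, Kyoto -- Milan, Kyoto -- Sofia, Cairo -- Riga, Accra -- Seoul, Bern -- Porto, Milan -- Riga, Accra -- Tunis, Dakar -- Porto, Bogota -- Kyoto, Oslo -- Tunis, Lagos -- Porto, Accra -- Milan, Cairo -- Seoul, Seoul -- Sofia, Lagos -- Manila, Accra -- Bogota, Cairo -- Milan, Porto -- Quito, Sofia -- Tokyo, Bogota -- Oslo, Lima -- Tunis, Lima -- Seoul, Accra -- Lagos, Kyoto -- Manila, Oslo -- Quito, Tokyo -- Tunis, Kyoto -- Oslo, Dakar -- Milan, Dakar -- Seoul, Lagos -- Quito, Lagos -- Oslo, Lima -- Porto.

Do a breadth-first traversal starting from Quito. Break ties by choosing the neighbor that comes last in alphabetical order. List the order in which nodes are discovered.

Visit Quito; enqueue Porto, Oslo, Lagos, Bern → queue [Porto, Oslo, Lagos, Bern]
Visit Porto; enqueue Lima, Dakar → queue [Oslo, Lagos, Bern, Lima, Dakar]
Visit Oslo; enqueue Tunis, Kyoto, Bogota → queue [Lagos, Bern, Lima, Dakar, Tunis, Kyoto, Bogota]
Visit Lagos; enqueue Milan, Manila, Accra → queue [Bern, Lima, Dakar, Tunis, Kyoto, Bogota, Milan, Manila, Accra]
Visit Bern → queue [Lima, Dakar, Tunis, Kyoto, Bogota, Milan, Manila, Accra]
Visit Lima; enqueue Tokyo, Seoul, Cairo → queue [Dakar, Tunis, Kyoto, Bogota, Milan, Manila, Accra, Tokyo, Seoul, Cairo]
Visit Dakar → queue [Tunis, Kyoto, Bogota, Milan, Manila, Accra, Tokyo, Seoul, Cairo]
Visit Tunis → queue [Kyoto, Bogota, Milan, Manila, Accra, Tokyo, Seoul, Cairo]
Visit Kyoto; enqueue Sofia → queue [Bogota, Milan, Manila, Accra, Tokyo, Seoul, Cairo, Sofia]
Visit Bogota; enqueue Riga → queue [Milan, Manila, Accra, Tokyo, Seoul, Cairo, Sofia, Riga]
Visit Milan → queue [Manila, Accra, Tokyo, Seoul, Cairo, Sofia, Riga]
Visit Manila → queue [Accra, Tokyo, Seoul, Cairo, Sofia, Riga]
Visit Accra → queue [Tokyo, Seoul, Cairo, Sofia, Riga]
Visit Tokyo → queue [Seoul, Cairo, Sofia, Riga]
Visit Seoul → queue [Cairo, Sofia, Riga]
Visit Cairo → queue [Sofia, Riga]
Visit Sofia → queue [Riga]
Visit Riga → queue []

Quito -> Porto -> Oslo -> Lagos -> Bern -> Lima -> Dakar -> Tunis -> Kyoto -> Bogota -> Milan -> Manila -> Accra -> Tokyo -> Seoul -> Cairo -> Sofia -> Riga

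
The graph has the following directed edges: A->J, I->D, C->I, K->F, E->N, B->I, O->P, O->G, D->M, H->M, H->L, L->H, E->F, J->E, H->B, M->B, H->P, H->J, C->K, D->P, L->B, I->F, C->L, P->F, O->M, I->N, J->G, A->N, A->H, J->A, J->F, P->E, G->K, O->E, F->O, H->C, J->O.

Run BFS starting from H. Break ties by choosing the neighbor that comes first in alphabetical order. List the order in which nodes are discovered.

H → B → C → J → L → M → P → I → K → A → E → F → G → O → D → N

Visit H; enqueue B, C, J, L, M, P → queue [B, C, J, L, M, P]
Visit B; enqueue I → queue [C, J, L, M, P, I]
Visit C; enqueue K → queue [J, L, M, P, I, K]
Visit J; enqueue A, E, F, G, O → queue [L, M, P, I, K, A, E, F, G, O]
Visit L → queue [M, P, I, K, A, E, F, G, O]
Visit M → queue [P, I, K, A, E, F, G, O]
Visit P → queue [I, K, A, E, F, G, O]
Visit I; enqueue D, N → queue [K, A, E, F, G, O, D, N]
Visit K → queue [A, E, F, G, O, D, N]
Visit A → queue [E, F, G, O, D, N]
Visit E → queue [F, G, O, D, N]
Visit F → queue [G, O, D, N]
Visit G → queue [O, D, N]
Visit O → queue [D, N]
Visit D → queue [N]
Visit N → queue []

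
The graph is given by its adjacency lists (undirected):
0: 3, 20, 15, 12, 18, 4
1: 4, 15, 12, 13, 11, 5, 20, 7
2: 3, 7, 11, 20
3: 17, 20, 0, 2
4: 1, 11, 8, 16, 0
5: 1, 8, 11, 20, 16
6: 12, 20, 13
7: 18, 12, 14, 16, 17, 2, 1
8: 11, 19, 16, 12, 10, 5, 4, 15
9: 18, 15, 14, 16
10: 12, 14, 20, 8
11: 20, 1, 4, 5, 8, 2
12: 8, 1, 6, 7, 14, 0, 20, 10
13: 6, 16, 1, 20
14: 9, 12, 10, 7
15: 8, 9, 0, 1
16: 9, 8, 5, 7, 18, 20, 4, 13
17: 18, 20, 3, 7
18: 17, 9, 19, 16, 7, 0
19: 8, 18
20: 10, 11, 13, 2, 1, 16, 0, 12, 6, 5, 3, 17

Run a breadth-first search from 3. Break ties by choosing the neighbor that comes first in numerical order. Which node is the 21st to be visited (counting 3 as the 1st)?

19

Visit 3; enqueue 0, 2, 17, 20 → queue [0, 2, 17, 20]
Visit 0; enqueue 4, 12, 15, 18 → queue [2, 17, 20, 4, 12, 15, 18]
Visit 2; enqueue 7, 11 → queue [17, 20, 4, 12, 15, 18, 7, 11]
Visit 17 → queue [20, 4, 12, 15, 18, 7, 11]
Visit 20; enqueue 1, 5, 6, 10, 13, 16 → queue [4, 12, 15, 18, 7, 11, 1, 5, 6, 10, 13, 16]
Visit 4; enqueue 8 → queue [12, 15, 18, 7, 11, 1, 5, 6, 10, 13, 16, 8]
Visit 12; enqueue 14 → queue [15, 18, 7, 11, 1, 5, 6, 10, 13, 16, 8, 14]
Visit 15; enqueue 9 → queue [18, 7, 11, 1, 5, 6, 10, 13, 16, 8, 14, 9]
Visit 18; enqueue 19 → queue [7, 11, 1, 5, 6, 10, 13, 16, 8, 14, 9, 19]
Visit 7 → queue [11, 1, 5, 6, 10, 13, 16, 8, 14, 9, 19]
Visit 11 → queue [1, 5, 6, 10, 13, 16, 8, 14, 9, 19]
Visit 1 → queue [5, 6, 10, 13, 16, 8, 14, 9, 19]
Visit 5 → queue [6, 10, 13, 16, 8, 14, 9, 19]
Visit 6 → queue [10, 13, 16, 8, 14, 9, 19]
Visit 10 → queue [13, 16, 8, 14, 9, 19]
Visit 13 → queue [16, 8, 14, 9, 19]
Visit 16 → queue [8, 14, 9, 19]
Visit 8 → queue [14, 9, 19]
Visit 14 → queue [9, 19]
Visit 9 → queue [19]
Visit 19 → queue []

Visit order: 3, 0, 2, 17, 20, 4, 12, 15, 18, 7, 11, 1, 5, 6, 10, 13, 16, 8, 14, 9, 19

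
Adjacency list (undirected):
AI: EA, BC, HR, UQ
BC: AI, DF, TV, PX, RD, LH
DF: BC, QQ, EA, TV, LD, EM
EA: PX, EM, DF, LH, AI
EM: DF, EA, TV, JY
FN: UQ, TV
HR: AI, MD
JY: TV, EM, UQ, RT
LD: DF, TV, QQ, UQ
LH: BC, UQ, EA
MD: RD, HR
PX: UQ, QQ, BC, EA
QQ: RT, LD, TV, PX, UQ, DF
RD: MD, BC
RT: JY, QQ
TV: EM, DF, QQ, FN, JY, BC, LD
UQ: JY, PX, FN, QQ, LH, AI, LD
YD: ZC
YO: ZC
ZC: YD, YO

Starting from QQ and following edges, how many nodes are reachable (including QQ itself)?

17

BFS from QQ visits: QQ, RT, LD, TV, PX, UQ, DF, JY, EM, FN, BC, EA, LH, AI, RD, HR, MD
Reachable nodes: 17 of 20 total.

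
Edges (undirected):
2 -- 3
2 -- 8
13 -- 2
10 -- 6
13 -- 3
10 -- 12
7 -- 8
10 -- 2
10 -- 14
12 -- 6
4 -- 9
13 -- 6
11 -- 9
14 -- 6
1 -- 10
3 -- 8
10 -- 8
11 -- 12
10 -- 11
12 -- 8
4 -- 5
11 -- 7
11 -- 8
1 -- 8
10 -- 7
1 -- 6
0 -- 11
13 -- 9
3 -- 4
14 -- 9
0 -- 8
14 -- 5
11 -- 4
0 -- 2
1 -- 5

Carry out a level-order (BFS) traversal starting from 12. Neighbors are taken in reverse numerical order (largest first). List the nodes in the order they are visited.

Visit 12; enqueue 11, 10, 8, 6 → queue [11, 10, 8, 6]
Visit 11; enqueue 9, 7, 4, 0 → queue [10, 8, 6, 9, 7, 4, 0]
Visit 10; enqueue 14, 2, 1 → queue [8, 6, 9, 7, 4, 0, 14, 2, 1]
Visit 8; enqueue 3 → queue [6, 9, 7, 4, 0, 14, 2, 1, 3]
Visit 6; enqueue 13 → queue [9, 7, 4, 0, 14, 2, 1, 3, 13]
Visit 9 → queue [7, 4, 0, 14, 2, 1, 3, 13]
Visit 7 → queue [4, 0, 14, 2, 1, 3, 13]
Visit 4; enqueue 5 → queue [0, 14, 2, 1, 3, 13, 5]
Visit 0 → queue [14, 2, 1, 3, 13, 5]
Visit 14 → queue [2, 1, 3, 13, 5]
Visit 2 → queue [1, 3, 13, 5]
Visit 1 → queue [3, 13, 5]
Visit 3 → queue [13, 5]
Visit 13 → queue [5]
Visit 5 → queue []

12 → 11 → 10 → 8 → 6 → 9 → 7 → 4 → 0 → 14 → 2 → 1 → 3 → 13 → 5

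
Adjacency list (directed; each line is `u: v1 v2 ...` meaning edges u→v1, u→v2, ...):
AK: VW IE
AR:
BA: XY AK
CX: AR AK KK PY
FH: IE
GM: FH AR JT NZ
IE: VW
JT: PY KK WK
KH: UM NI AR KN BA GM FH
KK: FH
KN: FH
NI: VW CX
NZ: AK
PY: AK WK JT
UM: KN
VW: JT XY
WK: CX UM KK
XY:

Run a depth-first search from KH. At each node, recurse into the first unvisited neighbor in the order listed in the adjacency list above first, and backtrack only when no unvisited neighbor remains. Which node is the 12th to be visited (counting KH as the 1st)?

AR

Visit KH
KH → UM
UM → KN
KN → FH
FH → IE
IE → VW
VW → JT
JT → PY
PY → AK
PY → WK
WK → CX
CX → AR
CX → KK
VW → XY
KH → NI
KH → BA
KH → GM
GM → NZ

Visit order: KH, UM, KN, FH, IE, VW, JT, PY, AK, WK, CX, AR, KK, XY, NI, BA, GM, NZ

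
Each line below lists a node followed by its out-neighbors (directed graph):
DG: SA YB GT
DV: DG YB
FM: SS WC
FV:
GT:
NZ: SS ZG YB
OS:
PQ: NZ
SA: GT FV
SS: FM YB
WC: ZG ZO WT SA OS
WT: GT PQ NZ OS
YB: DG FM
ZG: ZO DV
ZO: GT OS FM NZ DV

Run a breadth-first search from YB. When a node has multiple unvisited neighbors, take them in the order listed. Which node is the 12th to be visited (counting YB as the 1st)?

OS

Visit YB; enqueue DG, FM → queue [DG, FM]
Visit DG; enqueue SA, GT → queue [FM, SA, GT]
Visit FM; enqueue SS, WC → queue [SA, GT, SS, WC]
Visit SA; enqueue FV → queue [GT, SS, WC, FV]
Visit GT → queue [SS, WC, FV]
Visit SS → queue [WC, FV]
Visit WC; enqueue ZG, ZO, WT, OS → queue [FV, ZG, ZO, WT, OS]
Visit FV → queue [ZG, ZO, WT, OS]
Visit ZG; enqueue DV → queue [ZO, WT, OS, DV]
Visit ZO; enqueue NZ → queue [WT, OS, DV, NZ]
Visit WT; enqueue PQ → queue [OS, DV, NZ, PQ]
Visit OS → queue [DV, NZ, PQ]
Visit DV → queue [NZ, PQ]
Visit NZ → queue [PQ]
Visit PQ → queue []

Visit order: YB, DG, FM, SA, GT, SS, WC, FV, ZG, ZO, WT, OS, DV, NZ, PQ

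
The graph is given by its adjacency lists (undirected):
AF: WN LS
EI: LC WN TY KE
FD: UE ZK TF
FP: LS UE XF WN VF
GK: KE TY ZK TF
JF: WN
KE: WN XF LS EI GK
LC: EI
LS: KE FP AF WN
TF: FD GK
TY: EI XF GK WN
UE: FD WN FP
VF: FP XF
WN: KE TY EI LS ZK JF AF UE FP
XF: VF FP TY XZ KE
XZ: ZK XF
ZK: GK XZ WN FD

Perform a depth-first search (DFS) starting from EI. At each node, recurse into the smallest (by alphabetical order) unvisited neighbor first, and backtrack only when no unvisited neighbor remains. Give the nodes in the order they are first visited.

Visit EI
EI → KE
KE → GK
GK → TF
TF → FD
FD → UE
UE → FP
FP → LS
LS → AF
AF → WN
WN → JF
WN → TY
TY → XF
XF → VF
XF → XZ
XZ → ZK
EI → LC

EI -> KE -> GK -> TF -> FD -> UE -> FP -> LS -> AF -> WN -> JF -> TY -> XF -> VF -> XZ -> ZK -> LC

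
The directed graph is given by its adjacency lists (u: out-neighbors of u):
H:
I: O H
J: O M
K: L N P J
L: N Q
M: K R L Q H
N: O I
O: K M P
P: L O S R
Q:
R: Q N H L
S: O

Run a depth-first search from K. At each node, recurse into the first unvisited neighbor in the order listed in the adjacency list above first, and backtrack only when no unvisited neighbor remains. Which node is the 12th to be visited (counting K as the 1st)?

Visit K
K → L
L → N
N → O
O → M
M → R
R → Q
R → H
O → P
P → S
N → I
K → J

Visit order: K, L, N, O, M, R, Q, H, P, S, I, J

J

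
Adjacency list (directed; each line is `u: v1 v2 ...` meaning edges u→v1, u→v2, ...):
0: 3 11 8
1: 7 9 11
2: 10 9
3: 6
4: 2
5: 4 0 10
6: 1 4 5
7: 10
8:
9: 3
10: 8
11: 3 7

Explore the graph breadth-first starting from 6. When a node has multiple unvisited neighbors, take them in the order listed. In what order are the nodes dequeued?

6, 1, 4, 5, 7, 9, 11, 2, 0, 10, 3, 8

Visit 6; enqueue 1, 4, 5 → queue [1, 4, 5]
Visit 1; enqueue 7, 9, 11 → queue [4, 5, 7, 9, 11]
Visit 4; enqueue 2 → queue [5, 7, 9, 11, 2]
Visit 5; enqueue 0, 10 → queue [7, 9, 11, 2, 0, 10]
Visit 7 → queue [9, 11, 2, 0, 10]
Visit 9; enqueue 3 → queue [11, 2, 0, 10, 3]
Visit 11 → queue [2, 0, 10, 3]
Visit 2 → queue [0, 10, 3]
Visit 0; enqueue 8 → queue [10, 3, 8]
Visit 10 → queue [3, 8]
Visit 3 → queue [8]
Visit 8 → queue []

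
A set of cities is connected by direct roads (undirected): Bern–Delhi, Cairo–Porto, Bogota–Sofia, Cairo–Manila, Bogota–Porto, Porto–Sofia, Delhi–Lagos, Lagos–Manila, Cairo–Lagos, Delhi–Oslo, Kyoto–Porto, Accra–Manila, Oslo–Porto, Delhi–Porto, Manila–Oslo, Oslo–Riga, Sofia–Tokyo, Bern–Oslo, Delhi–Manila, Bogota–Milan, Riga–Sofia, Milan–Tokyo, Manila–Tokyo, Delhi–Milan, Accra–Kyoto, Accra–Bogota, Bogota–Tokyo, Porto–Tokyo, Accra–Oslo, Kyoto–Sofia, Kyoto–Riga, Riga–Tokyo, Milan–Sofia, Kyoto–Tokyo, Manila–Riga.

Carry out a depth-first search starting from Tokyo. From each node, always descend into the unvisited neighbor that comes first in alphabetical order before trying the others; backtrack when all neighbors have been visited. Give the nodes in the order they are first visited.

Visit Tokyo
Tokyo → Bogota
Bogota → Accra
Accra → Kyoto
Kyoto → Porto
Porto → Cairo
Cairo → Lagos
Lagos → Delhi
Delhi → Bern
Bern → Oslo
Oslo → Manila
Manila → Riga
Riga → Sofia
Sofia → Milan

Tokyo, Bogota, Accra, Kyoto, Porto, Cairo, Lagos, Delhi, Bern, Oslo, Manila, Riga, Sofia, Milan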